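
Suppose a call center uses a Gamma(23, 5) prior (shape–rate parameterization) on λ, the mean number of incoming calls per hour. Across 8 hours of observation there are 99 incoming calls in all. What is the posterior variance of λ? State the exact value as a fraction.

122/169

Total count 99 over total exposure 8 hours.
The Gamma prior is conjugate for the Poisson rate, so λ | data ~ Gamma(23+99, 5+8) = Gamma(122, 13).
Posterior variance = α'/β'² = 122/169.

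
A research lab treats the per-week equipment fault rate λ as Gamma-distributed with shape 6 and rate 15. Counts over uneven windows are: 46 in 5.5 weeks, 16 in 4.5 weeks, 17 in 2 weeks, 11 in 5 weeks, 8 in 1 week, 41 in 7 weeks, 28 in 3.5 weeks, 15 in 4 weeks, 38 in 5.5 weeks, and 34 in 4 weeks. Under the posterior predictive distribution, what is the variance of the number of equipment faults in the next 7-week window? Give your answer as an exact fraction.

Total count: 46 + 16 + 17 + 11 + 8 + 41 + 28 + 15 + 38 + 34 = 254.
Total exposure: 5.5 + 4.5 + 2 + 5 + 1 + 7 + 3.5 + 4 + 5.5 + 4 = 42 weeks.
Posterior: α' = 6 + 254 = 260, β' = 15 + 42 = 57.
The posterior predictive for a window of length T is Negative Binomial with variance T·α'·(β'+T)/β'² = 7·260·64/3249 = 116480/3249.

116480/3249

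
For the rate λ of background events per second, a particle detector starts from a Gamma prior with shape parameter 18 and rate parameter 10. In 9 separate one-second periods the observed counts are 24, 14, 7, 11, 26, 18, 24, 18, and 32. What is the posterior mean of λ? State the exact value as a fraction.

Total count: 24 + 14 + 7 + 11 + 26 + 18 + 24 + 18 + 32 = 174.
Total exposure: 9 seconds.
Conjugate update: add total count to the shape and total exposure to the rate, giving Gamma(192, 19).
Posterior mean = α'/β' = 192/19.

192/19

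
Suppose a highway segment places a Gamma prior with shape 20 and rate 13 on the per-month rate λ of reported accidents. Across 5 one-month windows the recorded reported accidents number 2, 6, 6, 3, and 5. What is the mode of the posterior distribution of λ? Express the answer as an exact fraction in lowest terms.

Total count: 2 + 6 + 6 + 3 + 5 = 22.
Total exposure: 5 months.
Gamma(α, β) with Poisson data over total exposure Σt gives posterior Gamma(α+Σx, β+Σt) = Gamma(42, 18).
Posterior mode = (α'−1)/β' = 41/18.

41/18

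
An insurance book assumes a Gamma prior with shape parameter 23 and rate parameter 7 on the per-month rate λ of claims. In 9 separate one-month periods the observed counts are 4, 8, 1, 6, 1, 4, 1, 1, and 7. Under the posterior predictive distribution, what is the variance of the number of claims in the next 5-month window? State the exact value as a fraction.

735/32

Total count: 4 + 8 + 1 + 6 + 1 + 4 + 1 + 1 + 7 = 33.
Total exposure: 9 months.
Posterior: α' = 23 + 33 = 56, β' = 7 + 9 = 16.
The posterior predictive for a window of length T is Negative Binomial with variance T·α'·(β'+T)/β'² = 5·56·21/256 = 735/32.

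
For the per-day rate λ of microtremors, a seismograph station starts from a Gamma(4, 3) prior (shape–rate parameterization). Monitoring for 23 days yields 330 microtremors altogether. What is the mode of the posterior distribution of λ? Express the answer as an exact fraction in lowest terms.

Total count 330 over total exposure 23 days.
The Gamma prior is conjugate for the Poisson rate, so λ | data ~ Gamma(4+330, 3+23) = Gamma(334, 26).
Posterior mode = (α'−1)/β' = 333/26.

333/26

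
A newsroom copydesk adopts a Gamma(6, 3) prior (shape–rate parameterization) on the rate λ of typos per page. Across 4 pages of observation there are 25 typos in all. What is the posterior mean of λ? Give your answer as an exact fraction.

Total count 25 over total exposure 4 pages.
By Gamma–Poisson conjugacy, the posterior is Gamma(α + Σx, β + Σt) = Gamma(6 + 25, 3 + 4) = Gamma(31, 7).
Posterior mean = α'/β' = 31/7.

31/7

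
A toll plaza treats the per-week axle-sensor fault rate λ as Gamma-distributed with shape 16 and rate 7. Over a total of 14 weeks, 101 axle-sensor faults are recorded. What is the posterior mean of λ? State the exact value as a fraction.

Total count 101 over total exposure 14 weeks.
By Gamma–Poisson conjugacy, the posterior is Gamma(α + Σx, β + Σt) = Gamma(16 + 101, 7 + 14) = Gamma(117, 21).
Posterior mean = α'/β' = 117/21 = 39/7.

39/7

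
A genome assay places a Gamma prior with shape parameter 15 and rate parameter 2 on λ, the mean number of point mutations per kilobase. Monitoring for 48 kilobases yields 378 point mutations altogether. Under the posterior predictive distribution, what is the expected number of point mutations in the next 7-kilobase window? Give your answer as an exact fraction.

Total count 378 over total exposure 48 kilobases.
By Gamma–Poisson conjugacy, the posterior is Gamma(α + Σx, β + Σt) = Gamma(15 + 378, 2 + 48) = Gamma(393, 50).
Predictive mean over a 7-kilobase window = T·E[λ|data] = 7·393/50 = 2751/50.

2751/50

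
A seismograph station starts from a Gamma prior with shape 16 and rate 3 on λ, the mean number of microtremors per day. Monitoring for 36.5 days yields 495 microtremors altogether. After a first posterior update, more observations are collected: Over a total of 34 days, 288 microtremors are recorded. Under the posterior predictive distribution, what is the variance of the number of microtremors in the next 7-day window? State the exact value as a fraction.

Total count 495 over total exposure 36.5 days.
After the first batch: Gamma(16 + 495, 3 + 36.5) = Gamma(511, 79/2).
Total count 288 over total exposure 34 days.
After the second batch: Gamma(511 + 288, 79/2 + 34) = Gamma(799, 147/2).
The posterior predictive for a window of length T is Negative Binomial with variance T·α'·(β'+T)/β'² = 7·799·(161/2)/(21609/4) = 36754/441.

36754/441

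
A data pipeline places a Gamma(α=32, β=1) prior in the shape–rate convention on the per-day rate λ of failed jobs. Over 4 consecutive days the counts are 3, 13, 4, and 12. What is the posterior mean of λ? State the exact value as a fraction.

Total count: 3 + 13 + 4 + 12 = 32.
Total exposure: 4 days.
Posterior: α' = 32 + 32 = 64, β' = 1 + 4 = 5.
Posterior mean = α'/β' = 64/5.

64/5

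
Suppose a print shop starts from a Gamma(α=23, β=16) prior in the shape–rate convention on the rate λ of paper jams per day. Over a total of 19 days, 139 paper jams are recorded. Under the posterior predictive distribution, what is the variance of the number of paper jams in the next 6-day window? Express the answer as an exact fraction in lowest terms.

Total count 139 over total exposure 19 days.
Conjugate update: add total count to the shape and total exposure to the rate, giving Gamma(162, 35).
The posterior predictive for a window of length T is Negative Binomial with variance T·α'·(β'+T)/β'² = 6·162·41/1225 = 39852/1225.

39852/1225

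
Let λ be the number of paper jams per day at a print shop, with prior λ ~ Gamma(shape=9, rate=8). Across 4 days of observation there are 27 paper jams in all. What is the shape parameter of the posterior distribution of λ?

36

Total count 27 over total exposure 4 days.
Gamma(α, β) with Poisson data over total exposure Σt gives posterior Gamma(α+Σx, β+Σt) = Gamma(36, 12).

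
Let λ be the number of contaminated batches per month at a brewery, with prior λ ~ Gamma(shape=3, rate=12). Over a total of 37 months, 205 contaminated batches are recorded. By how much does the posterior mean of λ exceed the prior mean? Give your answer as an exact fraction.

Total count 205 over total exposure 37 months.
Gamma(α, β) with Poisson data over total exposure Σt gives posterior Gamma(α+Σx, β+Σt) = Gamma(208, 49).
Posterior mean = 208/49 = 208/49; prior mean = 3/12 = 1/4. Difference = 208/49 − 1/4 = 783/196.

783/196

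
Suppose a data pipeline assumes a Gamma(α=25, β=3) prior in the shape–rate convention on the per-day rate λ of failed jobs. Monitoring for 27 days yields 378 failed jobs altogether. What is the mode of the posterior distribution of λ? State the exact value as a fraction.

67/5

Total count 378 over total exposure 27 days.
Gamma(α, β) with Poisson data over total exposure Σt gives posterior Gamma(α+Σx, β+Σt) = Gamma(403, 30).
Posterior mode = (α'−1)/β' = 402/30 = 67/5.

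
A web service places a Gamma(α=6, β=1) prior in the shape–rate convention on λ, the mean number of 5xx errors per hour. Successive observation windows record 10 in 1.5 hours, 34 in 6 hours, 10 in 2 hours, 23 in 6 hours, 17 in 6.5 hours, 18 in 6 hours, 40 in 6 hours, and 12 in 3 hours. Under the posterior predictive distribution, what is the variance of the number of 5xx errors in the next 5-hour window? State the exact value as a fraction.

18275/722

Total count: 10 + 34 + 10 + 23 + 17 + 18 + 40 + 12 = 164.
Total exposure: 1.5 + 6 + 2 + 6 + 6.5 + 6 + 6 + 3 = 37 hours.
Gamma(α, β) with Poisson data over total exposure Σt gives posterior Gamma(α+Σx, β+Σt) = Gamma(170, 38).
The posterior predictive for a window of length T is Negative Binomial with variance T·α'·(β'+T)/β'² = 5·170·43/1444 = 18275/722.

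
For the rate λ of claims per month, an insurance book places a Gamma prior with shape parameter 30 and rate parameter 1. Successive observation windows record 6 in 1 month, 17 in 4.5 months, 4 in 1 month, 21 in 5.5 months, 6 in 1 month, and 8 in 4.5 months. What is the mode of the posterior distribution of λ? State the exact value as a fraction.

182/37

Total count: 6 + 17 + 4 + 21 + 6 + 8 = 62.
Total exposure: 1 + 4.5 + 1 + 5.5 + 1 + 4.5 = 17.5 months.
Gamma(α, β) with Poisson data over total exposure Σt gives posterior Gamma(α+Σx, β+Σt) = Gamma(92, 37/2).
Posterior mode = (α'−1)/β' = 91/(37/2) = 182/37.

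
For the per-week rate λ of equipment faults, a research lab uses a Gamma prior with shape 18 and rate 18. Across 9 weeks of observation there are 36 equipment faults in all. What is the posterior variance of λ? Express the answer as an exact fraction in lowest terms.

2/27

Total count 36 over total exposure 9 weeks.
Posterior: α' = 18 + 36 = 54, β' = 18 + 9 = 27.
Posterior variance = α'/β'² = 54/729 = 2/27.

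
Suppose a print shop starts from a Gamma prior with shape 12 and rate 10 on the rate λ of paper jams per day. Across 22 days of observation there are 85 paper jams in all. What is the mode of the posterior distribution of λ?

Total count 85 over total exposure 22 days.
By Gamma–Poisson conjugacy, the posterior is Gamma(α + Σx, β + Σt) = Gamma(12 + 85, 10 + 22) = Gamma(97, 32).
Posterior mode = (α'−1)/β' = 96/32 = 3.

3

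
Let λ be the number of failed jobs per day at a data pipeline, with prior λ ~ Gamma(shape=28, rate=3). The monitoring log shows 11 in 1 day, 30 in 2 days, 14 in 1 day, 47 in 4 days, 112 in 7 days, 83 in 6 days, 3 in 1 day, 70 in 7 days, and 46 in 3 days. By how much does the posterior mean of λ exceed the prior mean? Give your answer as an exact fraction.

352/105

Total count: 11 + 30 + 14 + 47 + 112 + 83 + 3 + 70 + 46 = 416.
Total exposure: 1 + 2 + 1 + 4 + 7 + 6 + 1 + 7 + 3 = 32 days.
Conjugate update: add total count to the shape and total exposure to the rate, giving Gamma(444, 35).
Posterior mean = 444/35 = 444/35; prior mean = 28/3 = 28/3. Difference = 444/35 − 28/3 = 352/105.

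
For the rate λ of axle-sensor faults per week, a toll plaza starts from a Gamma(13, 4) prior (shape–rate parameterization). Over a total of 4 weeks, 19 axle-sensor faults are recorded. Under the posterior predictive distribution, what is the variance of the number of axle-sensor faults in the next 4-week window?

Total count 19 over total exposure 4 weeks.
Conjugate update: add total count to the shape and total exposure to the rate, giving Gamma(32, 8).
The posterior predictive for a window of length T is Negative Binomial with variance T·α'·(β'+T)/β'² = 4·32·12/64 = 24.

24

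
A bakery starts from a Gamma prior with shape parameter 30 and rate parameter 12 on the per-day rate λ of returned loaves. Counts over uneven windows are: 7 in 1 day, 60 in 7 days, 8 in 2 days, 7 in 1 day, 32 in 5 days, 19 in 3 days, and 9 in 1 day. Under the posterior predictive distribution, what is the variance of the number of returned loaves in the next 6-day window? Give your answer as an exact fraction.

2451/64

Total count: 7 + 60 + 8 + 7 + 32 + 19 + 9 = 142.
Total exposure: 1 + 7 + 2 + 1 + 5 + 3 + 1 = 20 days.
By Gamma–Poisson conjugacy, the posterior is Gamma(α + Σx, β + Σt) = Gamma(30 + 142, 12 + 20) = Gamma(172, 32).
The posterior predictive for a window of length T is Negative Binomial with variance T·α'·(β'+T)/β'² = 6·172·38/1024 = 2451/64.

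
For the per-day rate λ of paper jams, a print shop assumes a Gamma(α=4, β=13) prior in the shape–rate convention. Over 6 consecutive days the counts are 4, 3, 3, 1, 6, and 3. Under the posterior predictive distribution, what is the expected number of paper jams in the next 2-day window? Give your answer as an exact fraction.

Total count: 4 + 3 + 3 + 1 + 6 + 3 = 20.
Total exposure: 6 days.
The Gamma prior is conjugate for the Poisson rate, so λ | data ~ Gamma(4+20, 13+6) = Gamma(24, 19).
Predictive mean over a 2-day window = T·E[λ|data] = 2·24/19 = 48/19.

48/19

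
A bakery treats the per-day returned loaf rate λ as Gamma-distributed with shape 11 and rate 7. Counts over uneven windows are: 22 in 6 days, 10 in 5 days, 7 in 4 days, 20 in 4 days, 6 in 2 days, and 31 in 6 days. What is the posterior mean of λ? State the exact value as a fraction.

Total count: 22 + 10 + 7 + 20 + 6 + 31 = 96.
Total exposure: 6 + 5 + 4 + 4 + 2 + 6 = 27 days.
By Gamma–Poisson conjugacy, the posterior is Gamma(α + Σx, β + Σt) = Gamma(11 + 96, 7 + 27) = Gamma(107, 34).
Posterior mean = α'/β' = 107/34.

107/34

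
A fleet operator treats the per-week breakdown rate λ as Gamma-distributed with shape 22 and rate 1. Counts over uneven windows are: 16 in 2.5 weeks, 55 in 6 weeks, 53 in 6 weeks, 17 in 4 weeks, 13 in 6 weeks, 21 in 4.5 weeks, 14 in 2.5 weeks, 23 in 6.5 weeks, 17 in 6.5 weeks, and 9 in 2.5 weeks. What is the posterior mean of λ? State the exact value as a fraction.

Total count: 16 + 55 + 53 + 17 + 13 + 21 + 14 + 23 + 17 + 9 = 238.
Total exposure: 2.5 + 6 + 6 + 4 + 6 + 4.5 + 2.5 + 6.5 + 6.5 + 2.5 = 47 weeks.
The Gamma prior is conjugate for the Poisson rate, so λ | data ~ Gamma(22+238, 1+47) = Gamma(260, 48).
Posterior mean = α'/β' = 260/48 = 65/12.

65/12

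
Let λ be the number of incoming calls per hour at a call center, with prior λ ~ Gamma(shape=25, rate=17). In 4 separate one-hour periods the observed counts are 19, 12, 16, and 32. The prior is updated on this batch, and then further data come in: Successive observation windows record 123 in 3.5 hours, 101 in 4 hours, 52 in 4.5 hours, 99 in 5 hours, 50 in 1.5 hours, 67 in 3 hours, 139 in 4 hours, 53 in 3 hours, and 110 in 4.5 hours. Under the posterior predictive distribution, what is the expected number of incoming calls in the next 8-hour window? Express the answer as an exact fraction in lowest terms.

Total count: 19 + 12 + 16 + 32 = 79.
Total exposure: 4 hours.
After the first batch: Gamma(25 + 79, 17 + 4) = Gamma(104, 21).
Total count: 123 + 101 + 52 + 99 + 50 + 67 + 139 + 53 + 110 = 794.
Total exposure: 3.5 + 4 + 4.5 + 5 + 1.5 + 3 + 4 + 3 + 4.5 = 33 hours.
After the second batch: Gamma(104 + 794, 21 + 33) = Gamma(898, 54).
Predictive mean over an 8-hour window = T·E[λ|data] = 8·898/54 = 3592/27.

3592/27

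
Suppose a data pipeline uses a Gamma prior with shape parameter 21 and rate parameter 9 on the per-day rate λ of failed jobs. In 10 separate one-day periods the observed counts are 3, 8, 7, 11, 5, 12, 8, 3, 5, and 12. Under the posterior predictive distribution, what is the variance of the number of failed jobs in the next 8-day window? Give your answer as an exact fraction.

1080/19

Total count: 3 + 8 + 7 + 11 + 5 + 12 + 8 + 3 + 5 + 12 = 74.
Total exposure: 10 days.
Posterior: α' = 21 + 74 = 95, β' = 9 + 10 = 19.
The posterior predictive for a window of length T is Negative Binomial with variance T·α'·(β'+T)/β'² = 8·95·27/361 = 1080/19.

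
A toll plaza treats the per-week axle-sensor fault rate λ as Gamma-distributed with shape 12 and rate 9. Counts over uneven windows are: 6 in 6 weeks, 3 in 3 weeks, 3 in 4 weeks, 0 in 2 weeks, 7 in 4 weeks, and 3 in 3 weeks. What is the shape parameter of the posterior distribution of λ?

Total count: 6 + 3 + 3 + 0 + 7 + 3 = 22.
Total exposure: 6 + 3 + 4 + 2 + 4 + 3 = 22 weeks.
Posterior: α' = 12 + 22 = 34, β' = 9 + 22 = 31.

34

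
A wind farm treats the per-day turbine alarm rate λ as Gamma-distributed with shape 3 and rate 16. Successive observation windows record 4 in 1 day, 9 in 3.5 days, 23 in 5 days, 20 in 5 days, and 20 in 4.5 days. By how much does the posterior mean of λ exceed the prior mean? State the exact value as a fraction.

Total count: 4 + 9 + 23 + 20 + 20 = 76.
Total exposure: 1 + 3.5 + 5 + 5 + 4.5 = 19 days.
Gamma(α, β) with Poisson data over total exposure Σt gives posterior Gamma(α+Σx, β+Σt) = Gamma(79, 35).
Posterior mean = 79/35 = 79/35; prior mean = 3/16 = 3/16. Difference = 79/35 − 3/16 = 1159/560.

1159/560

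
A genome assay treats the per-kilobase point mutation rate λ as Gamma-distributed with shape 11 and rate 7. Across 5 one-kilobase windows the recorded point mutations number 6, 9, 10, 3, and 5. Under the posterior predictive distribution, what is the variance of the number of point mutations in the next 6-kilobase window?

Total count: 6 + 9 + 10 + 3 + 5 = 33.
Total exposure: 5 kilobases.
By Gamma–Poisson conjugacy, the posterior is Gamma(α + Σx, β + Σt) = Gamma(11 + 33, 7 + 5) = Gamma(44, 12).
The posterior predictive for a window of length T is Negative Binomial with variance T·α'·(β'+T)/β'² = 6·44·18/144 = 33.

33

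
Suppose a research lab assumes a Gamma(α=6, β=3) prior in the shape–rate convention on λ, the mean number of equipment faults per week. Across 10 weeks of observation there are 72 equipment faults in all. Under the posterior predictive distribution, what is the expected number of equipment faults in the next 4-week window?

24

Total count 72 over total exposure 10 weeks.
Gamma(α, β) with Poisson data over total exposure Σt gives posterior Gamma(α+Σx, β+Σt) = Gamma(78, 13).
Predictive mean over a 4-week window = T·E[λ|data] = 4·78/13 = 24.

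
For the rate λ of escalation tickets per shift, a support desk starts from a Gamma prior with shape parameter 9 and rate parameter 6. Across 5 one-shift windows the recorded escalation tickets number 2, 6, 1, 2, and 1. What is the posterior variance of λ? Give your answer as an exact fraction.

21/121

Total count: 2 + 6 + 1 + 2 + 1 = 12.
Total exposure: 5 shifts.
Gamma(α, β) with Poisson data over total exposure Σt gives posterior Gamma(α+Σx, β+Σt) = Gamma(21, 11).
Posterior variance = α'/β'² = 21/121.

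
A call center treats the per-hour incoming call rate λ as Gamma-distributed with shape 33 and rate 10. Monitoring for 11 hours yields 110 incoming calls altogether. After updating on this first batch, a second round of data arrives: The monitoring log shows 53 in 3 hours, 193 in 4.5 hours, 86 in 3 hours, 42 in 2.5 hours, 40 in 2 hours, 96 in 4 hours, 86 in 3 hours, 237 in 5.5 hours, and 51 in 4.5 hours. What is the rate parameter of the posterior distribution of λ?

Total count 110 over total exposure 11 hours.
After the first batch: Gamma(33 + 110, 10 + 11) = Gamma(143, 21).
Total count: 53 + 193 + 86 + 42 + 40 + 96 + 86 + 237 + 51 = 884.
Total exposure: 3 + 4.5 + 3 + 2.5 + 2 + 4 + 3 + 5.5 + 4.5 = 32 hours.
After the second batch: Gamma(143 + 884, 21 + 32) = Gamma(1027, 53).

53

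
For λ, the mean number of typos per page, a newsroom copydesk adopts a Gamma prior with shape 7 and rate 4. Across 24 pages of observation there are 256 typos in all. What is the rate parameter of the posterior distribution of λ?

Total count 256 over total exposure 24 pages.
Conjugate update: add total count to the shape and total exposure to the rate, giving Gamma(263, 28).

28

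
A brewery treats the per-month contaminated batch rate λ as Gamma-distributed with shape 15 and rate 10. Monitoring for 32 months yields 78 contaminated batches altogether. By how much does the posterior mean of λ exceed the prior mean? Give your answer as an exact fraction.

5/7

Total count 78 over total exposure 32 months.
By Gamma–Poisson conjugacy, the posterior is Gamma(α + Σx, β + Σt) = Gamma(15 + 78, 10 + 32) = Gamma(93, 42).
Posterior mean = 93/42 = 31/14; prior mean = 15/10 = 3/2. Difference = 31/14 − 3/2 = 5/7.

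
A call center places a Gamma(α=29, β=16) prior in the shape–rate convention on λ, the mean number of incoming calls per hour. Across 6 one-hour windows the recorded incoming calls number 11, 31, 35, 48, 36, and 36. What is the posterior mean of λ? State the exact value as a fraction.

113/11

Total count: 11 + 31 + 35 + 48 + 36 + 36 = 197.
Total exposure: 6 hours.
Gamma(α, β) with Poisson data over total exposure Σt gives posterior Gamma(α+Σx, β+Σt) = Gamma(226, 22).
Posterior mean = α'/β' = 226/22 = 113/11.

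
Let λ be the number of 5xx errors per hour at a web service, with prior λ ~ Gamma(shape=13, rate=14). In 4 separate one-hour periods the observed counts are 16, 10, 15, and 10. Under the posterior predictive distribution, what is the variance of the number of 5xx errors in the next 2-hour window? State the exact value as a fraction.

640/81

Total count: 16 + 10 + 15 + 10 = 51.
Total exposure: 4 hours.
Gamma(α, β) with Poisson data over total exposure Σt gives posterior Gamma(α+Σx, β+Σt) = Gamma(64, 18).
The posterior predictive for a window of length T is Negative Binomial with variance T·α'·(β'+T)/β'² = 2·64·20/324 = 640/81.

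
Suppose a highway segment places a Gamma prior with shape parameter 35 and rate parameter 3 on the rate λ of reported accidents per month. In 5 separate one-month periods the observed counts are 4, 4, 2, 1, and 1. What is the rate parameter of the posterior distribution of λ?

8

Total count: 4 + 4 + 2 + 1 + 1 = 12.
Total exposure: 5 months.
Posterior: α' = 35 + 12 = 47, β' = 3 + 5 = 8.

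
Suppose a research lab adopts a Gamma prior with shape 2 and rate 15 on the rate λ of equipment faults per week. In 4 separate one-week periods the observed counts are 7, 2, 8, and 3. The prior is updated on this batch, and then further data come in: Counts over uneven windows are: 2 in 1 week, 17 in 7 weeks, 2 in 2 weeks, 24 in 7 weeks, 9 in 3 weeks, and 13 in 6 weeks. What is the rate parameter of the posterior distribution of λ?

45

Total count: 7 + 2 + 8 + 3 = 20.
Total exposure: 4 weeks.
After the first batch: Gamma(2 + 20, 15 + 4) = Gamma(22, 19).
Total count: 2 + 17 + 2 + 24 + 9 + 13 = 67.
Total exposure: 1 + 7 + 2 + 7 + 3 + 6 = 26 weeks.
After the second batch: Gamma(22 + 67, 19 + 26) = Gamma(89, 45).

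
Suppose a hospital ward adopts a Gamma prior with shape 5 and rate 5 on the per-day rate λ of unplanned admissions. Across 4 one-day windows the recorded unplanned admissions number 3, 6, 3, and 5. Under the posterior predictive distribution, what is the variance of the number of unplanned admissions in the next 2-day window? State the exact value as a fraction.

Total count: 3 + 6 + 3 + 5 = 17.
Total exposure: 4 days.
Posterior: α' = 5 + 17 = 22, β' = 5 + 4 = 9.
The posterior predictive for a window of length T is Negative Binomial with variance T·α'·(β'+T)/β'² = 2·22·11/81 = 484/81.

484/81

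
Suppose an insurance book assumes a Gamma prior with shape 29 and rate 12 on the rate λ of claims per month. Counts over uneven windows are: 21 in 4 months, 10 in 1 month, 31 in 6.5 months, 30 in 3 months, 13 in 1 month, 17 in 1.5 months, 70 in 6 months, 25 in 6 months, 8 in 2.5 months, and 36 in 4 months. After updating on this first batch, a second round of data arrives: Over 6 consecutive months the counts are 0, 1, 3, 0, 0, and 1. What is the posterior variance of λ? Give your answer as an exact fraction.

1180/11449

Total count: 21 + 10 + 31 + 30 + 13 + 17 + 70 + 25 + 8 + 36 = 261.
Total exposure: 4 + 1 + 6.5 + 3 + 1 + 1.5 + 6 + 6 + 2.5 + 4 = 35.5 months.
After the first batch: Gamma(29 + 261, 12 + 35.5) = Gamma(290, 95/2).
Total count: 0 + 1 + 3 + 0 + 0 + 1 = 5.
Total exposure: 6 months.
After the second batch: Gamma(290 + 5, 95/2 + 6) = Gamma(295, 107/2).
Posterior variance = α'/β'² = 295/(11449/4) = 1180/11449.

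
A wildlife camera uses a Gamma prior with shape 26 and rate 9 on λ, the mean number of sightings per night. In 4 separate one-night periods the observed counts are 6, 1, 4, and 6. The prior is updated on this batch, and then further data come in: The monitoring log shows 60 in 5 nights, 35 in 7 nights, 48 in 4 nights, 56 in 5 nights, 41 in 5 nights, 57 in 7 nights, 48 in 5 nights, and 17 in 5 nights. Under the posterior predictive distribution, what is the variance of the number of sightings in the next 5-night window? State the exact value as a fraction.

123525/3136

Total count: 6 + 1 + 4 + 6 = 17.
Total exposure: 4 nights.
After the first batch: Gamma(26 + 17, 9 + 4) = Gamma(43, 13).
Total count: 60 + 35 + 48 + 56 + 41 + 57 + 48 + 17 = 362.
Total exposure: 5 + 7 + 4 + 5 + 5 + 7 + 5 + 5 = 43 nights.
After the second batch: Gamma(43 + 362, 13 + 43) = Gamma(405, 56).
The posterior predictive for a window of length T is Negative Binomial with variance T·α'·(β'+T)/β'² = 5·405·61/3136 = 123525/3136.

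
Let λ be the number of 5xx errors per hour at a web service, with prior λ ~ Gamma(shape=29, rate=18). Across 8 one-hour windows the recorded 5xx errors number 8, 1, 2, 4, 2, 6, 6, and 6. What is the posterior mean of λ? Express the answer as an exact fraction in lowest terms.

32/13

Total count: 8 + 1 + 2 + 4 + 2 + 6 + 6 + 6 = 35.
Total exposure: 8 hours.
Posterior: α' = 29 + 35 = 64, β' = 18 + 8 = 26.
Posterior mean = α'/β' = 64/26 = 32/13.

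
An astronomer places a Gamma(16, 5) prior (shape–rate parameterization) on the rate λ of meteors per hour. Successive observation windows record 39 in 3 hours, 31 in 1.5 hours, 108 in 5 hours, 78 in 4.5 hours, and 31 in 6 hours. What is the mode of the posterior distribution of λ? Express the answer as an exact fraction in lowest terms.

302/25

Total count: 39 + 31 + 108 + 78 + 31 = 287.
Total exposure: 3 + 1.5 + 5 + 4.5 + 6 = 20 hours.
Posterior: α' = 16 + 287 = 303, β' = 5 + 20 = 25.
Posterior mode = (α'−1)/β' = 302/25.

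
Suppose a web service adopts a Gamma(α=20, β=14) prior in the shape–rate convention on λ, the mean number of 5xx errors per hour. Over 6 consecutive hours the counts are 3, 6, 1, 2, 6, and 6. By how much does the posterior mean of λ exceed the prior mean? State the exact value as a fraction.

27/35

Total count: 3 + 6 + 1 + 2 + 6 + 6 = 24.
Total exposure: 6 hours.
Gamma(α, β) with Poisson data over total exposure Σt gives posterior Gamma(α+Σx, β+Σt) = Gamma(44, 20).
Posterior mean = 44/20 = 11/5; prior mean = 20/14 = 10/7. Difference = 11/5 − 10/7 = 27/35.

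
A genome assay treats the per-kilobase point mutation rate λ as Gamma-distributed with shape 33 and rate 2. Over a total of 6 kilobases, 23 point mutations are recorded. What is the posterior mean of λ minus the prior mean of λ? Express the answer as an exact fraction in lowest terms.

Total count 23 over total exposure 6 kilobases.
Gamma(α, β) with Poisson data over total exposure Σt gives posterior Gamma(α+Σx, β+Σt) = Gamma(56, 8).
Posterior mean = 56/8 = 7; prior mean = 33/2 = 33/2. Difference = 7 − 33/2 = -19/2.

-19/2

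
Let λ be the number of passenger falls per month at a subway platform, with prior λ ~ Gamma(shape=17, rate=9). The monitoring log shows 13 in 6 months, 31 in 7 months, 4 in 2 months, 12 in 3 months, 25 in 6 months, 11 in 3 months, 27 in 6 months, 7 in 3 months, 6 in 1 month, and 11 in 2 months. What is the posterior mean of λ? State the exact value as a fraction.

Total count: 13 + 31 + 4 + 12 + 25 + 11 + 27 + 7 + 6 + 11 = 147.
Total exposure: 6 + 7 + 2 + 3 + 6 + 3 + 6 + 3 + 1 + 2 = 39 months.
The Gamma prior is conjugate for the Poisson rate, so λ | data ~ Gamma(17+147, 9+39) = Gamma(164, 48).
Posterior mean = α'/β' = 164/48 = 41/12.

41/12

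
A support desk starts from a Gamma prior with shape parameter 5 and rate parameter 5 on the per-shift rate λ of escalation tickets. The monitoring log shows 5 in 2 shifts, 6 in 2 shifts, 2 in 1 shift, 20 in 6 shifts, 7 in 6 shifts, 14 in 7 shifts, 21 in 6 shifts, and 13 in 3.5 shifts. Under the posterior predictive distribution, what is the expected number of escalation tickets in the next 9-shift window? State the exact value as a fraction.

1674/77

Total count: 5 + 6 + 2 + 20 + 7 + 14 + 21 + 13 = 88.
Total exposure: 2 + 2 + 1 + 6 + 6 + 7 + 6 + 3.5 = 33.5 shifts.
The Gamma prior is conjugate for the Poisson rate, so λ | data ~ Gamma(5+88, 5+33.5) = Gamma(93, 77/2).
Predictive mean over a 9-shift window = T·E[λ|data] = 9·93/(77/2) = 1674/77.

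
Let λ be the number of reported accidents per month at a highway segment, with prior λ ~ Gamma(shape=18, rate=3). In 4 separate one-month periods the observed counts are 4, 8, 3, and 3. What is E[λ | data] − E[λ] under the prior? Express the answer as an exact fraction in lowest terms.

-6/7

Total count: 4 + 8 + 3 + 3 = 18.
Total exposure: 4 months.
The Gamma prior is conjugate for the Poisson rate, so λ | data ~ Gamma(18+18, 3+4) = Gamma(36, 7).
Posterior mean = 36/7 = 36/7; prior mean = 18/3 = 6. Difference = 36/7 − 6 = -6/7.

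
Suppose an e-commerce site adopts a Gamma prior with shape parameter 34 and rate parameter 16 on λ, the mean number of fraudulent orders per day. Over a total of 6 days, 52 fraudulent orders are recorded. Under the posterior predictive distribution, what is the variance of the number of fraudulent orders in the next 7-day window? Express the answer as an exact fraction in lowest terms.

8729/242

Total count 52 over total exposure 6 days.
By Gamma–Poisson conjugacy, the posterior is Gamma(α + Σx, β + Σt) = Gamma(34 + 52, 16 + 6) = Gamma(86, 22).
The posterior predictive for a window of length T is Negative Binomial with variance T·α'·(β'+T)/β'² = 7·86·29/484 = 8729/242.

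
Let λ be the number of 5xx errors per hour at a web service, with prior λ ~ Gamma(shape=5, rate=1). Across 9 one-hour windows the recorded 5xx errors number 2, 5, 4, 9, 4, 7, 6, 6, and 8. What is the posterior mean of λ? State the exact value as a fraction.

Total count: 2 + 5 + 4 + 9 + 4 + 7 + 6 + 6 + 8 = 51.
Total exposure: 9 hours.
Conjugate update: add total count to the shape and total exposure to the rate, giving Gamma(56, 10).
Posterior mean = α'/β' = 56/10 = 28/5.

28/5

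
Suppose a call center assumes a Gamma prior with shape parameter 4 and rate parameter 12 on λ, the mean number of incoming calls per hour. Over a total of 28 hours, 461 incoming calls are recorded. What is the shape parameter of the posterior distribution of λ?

Total count 461 over total exposure 28 hours.
Posterior: α' = 4 + 461 = 465, β' = 12 + 28 = 40.

465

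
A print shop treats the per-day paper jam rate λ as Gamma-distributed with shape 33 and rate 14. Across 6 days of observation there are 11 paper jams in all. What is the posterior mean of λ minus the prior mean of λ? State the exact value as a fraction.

-11/70

Total count 11 over total exposure 6 days.
By Gamma–Poisson conjugacy, the posterior is Gamma(α + Σx, β + Σt) = Gamma(33 + 11, 14 + 6) = Gamma(44, 20).
Posterior mean = 44/20 = 11/5; prior mean = 33/14 = 33/14. Difference = 11/5 − 33/14 = -11/70.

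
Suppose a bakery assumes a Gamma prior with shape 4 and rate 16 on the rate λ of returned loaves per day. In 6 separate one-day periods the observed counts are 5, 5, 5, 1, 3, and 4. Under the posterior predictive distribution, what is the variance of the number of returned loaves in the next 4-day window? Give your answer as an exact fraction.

702/121

Total count: 5 + 5 + 5 + 1 + 3 + 4 = 23.
Total exposure: 6 days.
The Gamma prior is conjugate for the Poisson rate, so λ | data ~ Gamma(4+23, 16+6) = Gamma(27, 22).
The posterior predictive for a window of length T is Negative Binomial with variance T·α'·(β'+T)/β'² = 4·27·26/484 = 702/121.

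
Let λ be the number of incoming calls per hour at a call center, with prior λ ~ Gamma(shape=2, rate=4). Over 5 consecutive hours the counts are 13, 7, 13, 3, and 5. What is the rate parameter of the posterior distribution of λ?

9

Total count: 13 + 7 + 13 + 3 + 5 = 41.
Total exposure: 5 hours.
Posterior: α' = 2 + 41 = 43, β' = 4 + 5 = 9.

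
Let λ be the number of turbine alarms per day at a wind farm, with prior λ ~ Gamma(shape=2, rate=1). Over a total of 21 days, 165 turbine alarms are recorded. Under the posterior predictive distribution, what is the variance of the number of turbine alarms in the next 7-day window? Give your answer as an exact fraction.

Total count 165 over total exposure 21 days.
By Gamma–Poisson conjugacy, the posterior is Gamma(α + Σx, β + Σt) = Gamma(2 + 165, 1 + 21) = Gamma(167, 22).
The posterior predictive for a window of length T is Negative Binomial with variance T·α'·(β'+T)/β'² = 7·167·29/484 = 33901/484.

33901/484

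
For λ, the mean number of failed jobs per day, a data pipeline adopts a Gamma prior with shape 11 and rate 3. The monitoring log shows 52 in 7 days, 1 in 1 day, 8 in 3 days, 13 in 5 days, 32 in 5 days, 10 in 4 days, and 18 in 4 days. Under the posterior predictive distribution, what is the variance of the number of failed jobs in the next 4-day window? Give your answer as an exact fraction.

Total count: 52 + 1 + 8 + 13 + 32 + 10 + 18 = 134.
Total exposure: 7 + 1 + 3 + 5 + 5 + 4 + 4 = 29 days.
By Gamma–Poisson conjugacy, the posterior is Gamma(α + Σx, β + Σt) = Gamma(11 + 134, 3 + 29) = Gamma(145, 32).
The posterior predictive for a window of length T is Negative Binomial with variance T·α'·(β'+T)/β'² = 4·145·36/1024 = 1305/64.

1305/64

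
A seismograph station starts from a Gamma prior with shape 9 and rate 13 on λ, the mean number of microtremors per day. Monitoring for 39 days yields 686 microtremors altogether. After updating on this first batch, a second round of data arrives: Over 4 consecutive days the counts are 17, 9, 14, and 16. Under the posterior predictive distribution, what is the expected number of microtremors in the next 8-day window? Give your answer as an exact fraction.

751/7

Total count 686 over total exposure 39 days.
After the first batch: Gamma(9 + 686, 13 + 39) = Gamma(695, 52).
Total count: 17 + 9 + 14 + 16 = 56.
Total exposure: 4 days.
After the second batch: Gamma(695 + 56, 52 + 4) = Gamma(751, 56).
Predictive mean over an 8-day window = T·E[λ|data] = 8·751/56 = 751/7.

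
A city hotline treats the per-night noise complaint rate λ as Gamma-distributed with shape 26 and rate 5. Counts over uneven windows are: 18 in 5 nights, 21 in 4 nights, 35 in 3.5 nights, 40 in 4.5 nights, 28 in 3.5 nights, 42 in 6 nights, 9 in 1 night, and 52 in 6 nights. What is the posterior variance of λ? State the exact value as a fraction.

1084/5929

Total count: 18 + 21 + 35 + 40 + 28 + 42 + 9 + 52 = 245.
Total exposure: 5 + 4 + 3.5 + 4.5 + 3.5 + 6 + 1 + 6 = 33.5 nights.
Conjugate update: add total count to the shape and total exposure to the rate, giving Gamma(271, 77/2).
Posterior variance = α'/β'² = 271/(5929/4) = 1084/5929.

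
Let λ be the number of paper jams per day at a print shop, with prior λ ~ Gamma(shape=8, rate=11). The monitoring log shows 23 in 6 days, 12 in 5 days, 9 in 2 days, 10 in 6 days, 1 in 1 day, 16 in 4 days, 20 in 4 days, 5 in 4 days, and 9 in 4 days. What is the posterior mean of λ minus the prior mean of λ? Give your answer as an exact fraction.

867/517

Total count: 23 + 12 + 9 + 10 + 1 + 16 + 20 + 5 + 9 = 105.
Total exposure: 6 + 5 + 2 + 6 + 1 + 4 + 4 + 4 + 4 = 36 days.
Conjugate update: add total count to the shape and total exposure to the rate, giving Gamma(113, 47).
Posterior mean = 113/47 = 113/47; prior mean = 8/11 = 8/11. Difference = 113/47 − 8/11 = 867/517.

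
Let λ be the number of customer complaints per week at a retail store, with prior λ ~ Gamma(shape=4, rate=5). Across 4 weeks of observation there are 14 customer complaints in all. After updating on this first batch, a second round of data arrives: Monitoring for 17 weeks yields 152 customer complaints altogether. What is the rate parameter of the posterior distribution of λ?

Total count 14 over total exposure 4 weeks.
After the first batch: Gamma(4 + 14, 5 + 4) = Gamma(18, 9).
Total count 152 over total exposure 17 weeks.
After the second batch: Gamma(18 + 152, 9 + 17) = Gamma(170, 26).

26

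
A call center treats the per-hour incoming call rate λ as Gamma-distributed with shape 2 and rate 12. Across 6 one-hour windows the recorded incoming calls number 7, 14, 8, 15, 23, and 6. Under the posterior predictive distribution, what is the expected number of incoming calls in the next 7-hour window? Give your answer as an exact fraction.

Total count: 7 + 14 + 8 + 15 + 23 + 6 = 73.
Total exposure: 6 hours.
Gamma(α, β) with Poisson data over total exposure Σt gives posterior Gamma(α+Σx, β+Σt) = Gamma(75, 18).
Predictive mean over a 7-hour window = T·E[λ|data] = 7·75/18 = 175/6.

175/6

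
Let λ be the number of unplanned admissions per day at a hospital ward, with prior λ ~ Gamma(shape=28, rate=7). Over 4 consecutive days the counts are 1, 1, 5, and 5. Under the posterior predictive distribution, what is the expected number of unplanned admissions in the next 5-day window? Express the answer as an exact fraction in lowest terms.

Total count: 1 + 1 + 5 + 5 = 12.
Total exposure: 4 days.
Posterior: α' = 28 + 12 = 40, β' = 7 + 4 = 11.
Predictive mean over a 5-day window = T·E[λ|data] = 5·40/11 = 200/11.

200/11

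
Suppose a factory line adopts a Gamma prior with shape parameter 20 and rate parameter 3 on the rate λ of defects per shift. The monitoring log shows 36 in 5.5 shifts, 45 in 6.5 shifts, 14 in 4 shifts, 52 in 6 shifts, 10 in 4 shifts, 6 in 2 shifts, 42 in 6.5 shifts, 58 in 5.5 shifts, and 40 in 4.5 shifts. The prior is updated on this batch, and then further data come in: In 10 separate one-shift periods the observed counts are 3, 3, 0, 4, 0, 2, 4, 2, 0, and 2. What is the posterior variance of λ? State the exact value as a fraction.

Total count: 36 + 45 + 14 + 52 + 10 + 6 + 42 + 58 + 40 = 303.
Total exposure: 5.5 + 6.5 + 4 + 6 + 4 + 2 + 6.5 + 5.5 + 4.5 = 44.5 shifts.
After the first batch: Gamma(20 + 303, 3 + 44.5) = Gamma(323, 95/2).
Total count: 3 + 3 + 0 + 4 + 0 + 2 + 4 + 2 + 0 + 2 = 20.
Total exposure: 10 shifts.
After the second batch: Gamma(323 + 20, 95/2 + 10) = Gamma(343, 115/2).
Posterior variance = α'/β'² = 343/(13225/4) = 1372/13225.

1372/13225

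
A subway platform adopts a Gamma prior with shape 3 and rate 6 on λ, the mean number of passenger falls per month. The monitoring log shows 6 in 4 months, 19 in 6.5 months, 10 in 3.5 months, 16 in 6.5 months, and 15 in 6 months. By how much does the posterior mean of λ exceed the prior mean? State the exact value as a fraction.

Total count: 6 + 19 + 10 + 16 + 15 = 66.
Total exposure: 4 + 6.5 + 3.5 + 6.5 + 6 = 26.5 months.
The Gamma prior is conjugate for the Poisson rate, so λ | data ~ Gamma(3+66, 6+26.5) = Gamma(69, 65/2).
Posterior mean = 69/(65/2) = 138/65; prior mean = 3/6 = 1/2. Difference = 138/65 − 1/2 = 211/130.

211/130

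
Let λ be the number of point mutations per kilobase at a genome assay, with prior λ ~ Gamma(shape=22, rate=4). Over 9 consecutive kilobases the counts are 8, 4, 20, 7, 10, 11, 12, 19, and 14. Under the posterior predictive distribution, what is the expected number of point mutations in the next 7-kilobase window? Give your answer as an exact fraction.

Total count: 8 + 4 + 20 + 7 + 10 + 11 + 12 + 19 + 14 = 105.
Total exposure: 9 kilobases.
By Gamma–Poisson conjugacy, the posterior is Gamma(α + Σx, β + Σt) = Gamma(22 + 105, 4 + 9) = Gamma(127, 13).
Predictive mean over a 7-kilobase window = T·E[λ|data] = 7·127/13 = 889/13.

889/13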